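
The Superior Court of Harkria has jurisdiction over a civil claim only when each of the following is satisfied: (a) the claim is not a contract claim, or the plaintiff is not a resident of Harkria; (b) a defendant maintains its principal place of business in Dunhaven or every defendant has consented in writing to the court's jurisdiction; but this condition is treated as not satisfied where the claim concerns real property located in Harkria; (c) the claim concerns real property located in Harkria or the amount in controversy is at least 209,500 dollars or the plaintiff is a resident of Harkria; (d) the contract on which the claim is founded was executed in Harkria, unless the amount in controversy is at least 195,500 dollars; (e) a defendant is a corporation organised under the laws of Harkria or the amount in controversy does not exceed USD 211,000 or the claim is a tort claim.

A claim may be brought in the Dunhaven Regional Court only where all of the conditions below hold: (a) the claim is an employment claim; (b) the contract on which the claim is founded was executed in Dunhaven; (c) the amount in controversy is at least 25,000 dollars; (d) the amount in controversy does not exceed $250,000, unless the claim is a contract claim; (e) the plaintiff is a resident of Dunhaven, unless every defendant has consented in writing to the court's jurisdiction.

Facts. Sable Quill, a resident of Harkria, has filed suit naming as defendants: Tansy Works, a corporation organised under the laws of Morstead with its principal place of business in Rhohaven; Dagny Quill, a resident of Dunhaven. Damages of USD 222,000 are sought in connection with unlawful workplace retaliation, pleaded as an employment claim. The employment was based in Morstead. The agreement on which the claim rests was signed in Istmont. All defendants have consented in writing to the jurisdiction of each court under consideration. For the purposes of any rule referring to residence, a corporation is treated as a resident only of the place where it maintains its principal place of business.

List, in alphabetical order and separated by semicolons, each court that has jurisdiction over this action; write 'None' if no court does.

The Superior Court of Harkria:
  (a) The claim is an employment claim, not a contract claim, so this disjunct is met. Met.
  (b) Every defendant has filed written consent, which satisfies one of the alternatives. The carve-out does not apply: the claim does not concern real property. Met.
  (c) The amount in controversy is USD 222,000, which meets the USD 209,500 floor, so one alternative holds. Met.
  (d) The contract was executed in Istmont, not Harkria. However, the amount in controversy is USD 222,000, which meets the USD 195,500 floor, so the 'unless' proviso supplies this condition. Satisfied.
  (e) The corporate defendant(s) are organised in Morstead, not Harkria; the amount in controversy is 222,000 dollars, above the USD 211,000 ceiling; the claim is an employment claim, not a tort claim — every alternative fails. Not met.
  → The court lacks jurisdiction.
The Dunhaven Regional Court:
  (a) The claim is an employment claim. Condition met.
  (b) The contract was executed in Istmont, not Dunhaven. Not met.
  (c) The amount in controversy is 222,000 dollars, which meets the USD 25,000 floor. Met.
  (d) The amount in controversy is 222,000 dollars, within the $250,000 ceiling. Met.
  (e) The plaintiff resides in Harkria, not Dunhaven. However, every defendant has filed written consent, so the 'unless' proviso supplies this condition. Satisfied.
  → At least one condition fails; no jurisdiction.

None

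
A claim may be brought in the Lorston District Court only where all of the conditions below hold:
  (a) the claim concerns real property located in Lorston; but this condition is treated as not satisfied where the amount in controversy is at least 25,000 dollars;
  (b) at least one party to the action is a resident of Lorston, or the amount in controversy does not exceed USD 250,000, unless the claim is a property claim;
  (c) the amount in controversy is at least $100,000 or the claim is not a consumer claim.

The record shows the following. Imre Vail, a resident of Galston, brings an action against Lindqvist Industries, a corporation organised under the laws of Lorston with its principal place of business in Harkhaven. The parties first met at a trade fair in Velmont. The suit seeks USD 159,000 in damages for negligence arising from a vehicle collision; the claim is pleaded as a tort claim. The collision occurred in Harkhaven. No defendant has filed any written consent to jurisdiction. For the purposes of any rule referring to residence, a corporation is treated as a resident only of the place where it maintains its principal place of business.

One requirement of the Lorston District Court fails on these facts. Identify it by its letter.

The Lorston District Court:
  (a) The claim does not concern real property. Not met.
  (b) The amount in controversy is 159,000 dollars, within the 250,000 dollars ceiling — that alternative is enough. Condition met.
  (c) The amount in controversy is USD 159,000, which meets the USD 100,000 floor, so one alternative holds. Condition met.
Only condition (a) fails.

(a)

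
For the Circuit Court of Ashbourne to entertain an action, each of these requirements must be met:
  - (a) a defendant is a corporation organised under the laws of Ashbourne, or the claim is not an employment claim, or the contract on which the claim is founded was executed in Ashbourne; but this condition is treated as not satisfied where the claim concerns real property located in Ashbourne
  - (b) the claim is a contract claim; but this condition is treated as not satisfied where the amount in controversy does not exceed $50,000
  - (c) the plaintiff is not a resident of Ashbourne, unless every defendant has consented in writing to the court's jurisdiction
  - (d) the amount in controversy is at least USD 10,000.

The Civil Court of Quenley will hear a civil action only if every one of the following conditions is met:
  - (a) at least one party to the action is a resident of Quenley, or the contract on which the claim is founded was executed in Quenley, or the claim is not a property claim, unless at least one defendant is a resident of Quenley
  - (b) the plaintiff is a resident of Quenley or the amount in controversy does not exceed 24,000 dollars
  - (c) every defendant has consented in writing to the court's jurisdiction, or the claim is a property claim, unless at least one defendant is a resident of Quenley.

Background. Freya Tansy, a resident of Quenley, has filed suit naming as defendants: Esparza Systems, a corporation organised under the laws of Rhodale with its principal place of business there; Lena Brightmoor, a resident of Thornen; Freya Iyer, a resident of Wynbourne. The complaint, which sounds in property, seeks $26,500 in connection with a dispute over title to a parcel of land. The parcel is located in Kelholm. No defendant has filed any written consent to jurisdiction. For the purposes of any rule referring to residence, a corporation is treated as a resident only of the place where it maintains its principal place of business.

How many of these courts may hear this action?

The Circuit Court of Ashbourne:
  (a) The claim is a property claim, not an employment claim, so one alternative holds. And the carve-out is inapplicable — the property lies in Kelholm, not Ashbourne. Satisfied.
  (b) The claim is a property claim, not a contract claim. Not met.
  (c) The plaintiff resides in Quenley, which is not Ashbourne. Satisfied.
  (d) The amount in controversy is 26,500 dollars, which meets the USD 10,000 floor. Met.
  → The court lacks jurisdiction.
The Civil Court of Quenley:
  (a) Freya Tansy resides in Quenley, so one alternative holds. Met.
  (b) The plaintiff resides in Quenley — that alternative is enough. Met.
  (c) The claim is a property claim, so this disjunct is met. Condition met.
  → Every requirement is satisfied — jurisdiction.
Courts with jurisdiction: the Civil Court of Quenley — 1 in total.

1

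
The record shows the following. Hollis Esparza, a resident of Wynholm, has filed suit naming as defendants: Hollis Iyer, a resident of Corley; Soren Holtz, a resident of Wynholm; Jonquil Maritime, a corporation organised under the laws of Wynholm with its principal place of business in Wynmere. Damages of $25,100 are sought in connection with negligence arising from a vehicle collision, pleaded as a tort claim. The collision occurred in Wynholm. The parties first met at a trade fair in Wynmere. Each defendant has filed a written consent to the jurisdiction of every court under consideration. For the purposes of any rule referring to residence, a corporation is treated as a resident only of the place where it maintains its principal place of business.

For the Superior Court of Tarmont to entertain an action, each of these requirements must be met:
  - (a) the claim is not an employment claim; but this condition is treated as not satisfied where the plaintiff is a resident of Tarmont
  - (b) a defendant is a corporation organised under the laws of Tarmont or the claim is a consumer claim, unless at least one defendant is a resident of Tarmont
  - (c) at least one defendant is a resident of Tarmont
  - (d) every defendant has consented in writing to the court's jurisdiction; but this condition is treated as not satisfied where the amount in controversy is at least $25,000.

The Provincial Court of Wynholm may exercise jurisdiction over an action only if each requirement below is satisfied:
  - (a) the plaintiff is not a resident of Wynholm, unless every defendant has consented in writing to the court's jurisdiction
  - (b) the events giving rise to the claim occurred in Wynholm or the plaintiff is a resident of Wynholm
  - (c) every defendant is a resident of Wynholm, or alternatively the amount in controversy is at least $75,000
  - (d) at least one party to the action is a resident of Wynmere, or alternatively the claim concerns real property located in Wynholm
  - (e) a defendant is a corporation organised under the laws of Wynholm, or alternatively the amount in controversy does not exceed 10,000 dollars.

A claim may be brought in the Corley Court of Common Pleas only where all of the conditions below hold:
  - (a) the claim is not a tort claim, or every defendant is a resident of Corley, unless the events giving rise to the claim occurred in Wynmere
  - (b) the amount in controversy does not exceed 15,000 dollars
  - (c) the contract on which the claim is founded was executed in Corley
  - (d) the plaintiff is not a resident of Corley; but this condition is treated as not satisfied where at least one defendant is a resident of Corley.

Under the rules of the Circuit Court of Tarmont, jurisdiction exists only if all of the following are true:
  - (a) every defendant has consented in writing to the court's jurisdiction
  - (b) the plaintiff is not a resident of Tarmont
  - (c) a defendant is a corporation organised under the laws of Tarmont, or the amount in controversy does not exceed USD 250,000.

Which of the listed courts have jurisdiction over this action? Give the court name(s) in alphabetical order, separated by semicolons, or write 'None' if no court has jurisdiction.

The Superior Court of Tarmont:
  (a) The claim is a tort claim, not an employment claim. The exception is not triggered, since the plaintiff resides in Wynholm, not Tarmont. Satisfied.
  (b) The corporate defendant(s) are organised in Wynholm, not Tarmont; the claim is a tort claim, not a consumer claim — no alternative holds. Nor does the 'unless' clause help: no defendant resides in Tarmont (they reside in Corley, Wynholm, Wynmere). Condition not met.
  (c) No defendant resides in Tarmont (they reside in Corley, Wynholm, Wynmere). Not met.
  (d) Every defendant has filed written consent. However, the amount in controversy is $25,100, which meets the USD 25,000 floor, which falls within the stated exception and so defeats the condition. Not satisfied.
  → Not every requirement is met — no jurisdiction.
The Provincial Court of Wynholm:
  (a) The plaintiff resides in Wynholm. However, every defendant has filed written consent, so the 'unless' proviso supplies this condition. Met.
  (b) The operative events occurred in Wynholm, so this disjunct is met. Satisfied.
  (c) The defendants reside as follows — Hollis Iyer in Corley, Soren Holtz in Wynholm, Jonquil Maritime in Wynmere — not all in Wynholm; the amount in controversy is $25,100, below the USD 75,000 floor — no alternative holds. Fails.
  (d) Jonquil Maritime resides in Wynmere, so one alternative holds. Met.
  (e) Jonquil Maritime is organised under the laws of Wynholm — that alternative is enough. Condition met.
  → No jurisdiction.
The Corley Court of Common Pleas:
  (a) The claim is a tort claim; the defendants reside as follows — Hollis Iyer in Corley, Soren Holtz in Wynholm, Jonquil Maritime in Wynmere — not all in Corley — no alternative holds. And the operative events occurred in Wynholm, not Wynmere, so the proviso does not save it. Not satisfied.
  (b) The amount in controversy is USD 25,100, above the USD 15,000 ceiling. Not met.
  (c) No contract (and hence no place of execution) is alleged. Not met.
  (d) The plaintiff resides in Wynholm, which is not Corley. But Hollis Iyer resides in Corley, triggering the carve-out and defeating this condition. Not met.
  → No jurisdiction.
The Circuit Court of Tarmont:
  (a) Every defendant has filed written consent. Condition met.
  (b) The plaintiff resides in Wynholm, which is not Tarmont. Satisfied.
  (c) The amount in controversy is 25,100 dollars, within the USD 250,000 ceiling — that alternative is enough. Condition met.
  → All conditions met; jurisdiction exists.

the Circuit Court of Tarmont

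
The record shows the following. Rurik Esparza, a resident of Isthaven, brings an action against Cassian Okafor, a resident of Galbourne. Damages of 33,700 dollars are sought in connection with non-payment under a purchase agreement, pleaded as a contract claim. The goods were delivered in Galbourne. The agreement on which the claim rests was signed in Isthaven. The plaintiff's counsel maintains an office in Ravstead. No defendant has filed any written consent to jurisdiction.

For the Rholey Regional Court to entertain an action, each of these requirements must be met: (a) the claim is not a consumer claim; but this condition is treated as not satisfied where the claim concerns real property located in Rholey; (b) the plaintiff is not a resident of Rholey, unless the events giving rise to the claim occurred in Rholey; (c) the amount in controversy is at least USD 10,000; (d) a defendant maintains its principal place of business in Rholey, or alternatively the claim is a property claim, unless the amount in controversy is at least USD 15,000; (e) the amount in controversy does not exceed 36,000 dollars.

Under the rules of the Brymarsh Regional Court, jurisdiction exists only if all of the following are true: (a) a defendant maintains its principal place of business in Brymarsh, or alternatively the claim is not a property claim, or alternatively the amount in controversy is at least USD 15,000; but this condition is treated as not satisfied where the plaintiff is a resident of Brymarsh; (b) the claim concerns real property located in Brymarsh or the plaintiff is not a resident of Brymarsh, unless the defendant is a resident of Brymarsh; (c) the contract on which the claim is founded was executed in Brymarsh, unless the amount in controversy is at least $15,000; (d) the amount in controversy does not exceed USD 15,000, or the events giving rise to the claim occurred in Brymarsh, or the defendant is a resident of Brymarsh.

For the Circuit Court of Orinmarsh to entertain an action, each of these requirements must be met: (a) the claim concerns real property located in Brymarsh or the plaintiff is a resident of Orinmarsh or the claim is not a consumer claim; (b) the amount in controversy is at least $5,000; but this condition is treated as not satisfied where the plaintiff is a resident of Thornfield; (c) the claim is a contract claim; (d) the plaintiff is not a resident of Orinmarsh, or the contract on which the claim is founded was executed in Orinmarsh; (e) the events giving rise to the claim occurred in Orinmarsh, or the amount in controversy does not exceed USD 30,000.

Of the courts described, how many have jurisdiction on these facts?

The Rholey Regional Court:
  (a) The claim is a contract claim, not a consumer claim. The exception is not triggered, since the claim does not concern real property. Condition met.
  (b) The plaintiff resides in Isthaven, which is not Rholey. Met.
  (c) The amount in controversy is USD 33,700, which meets the 10,000 dollars floor. Met.
  (d) No defendant is a corporation; the claim is a contract claim, not a property claim — none of the alternatives is met. The proviso rescues it, though: the amount in controversy is 33,700 dollars, which meets the USD 15,000 floor. Condition met.
  (e) The amount in controversy is $33,700, within the $36,000 ceiling. Met.
  → Every requirement is satisfied — jurisdiction.
The Brymarsh Regional Court:
  (a) The claim is a contract claim, not a property claim — that alternative is enough. The carve-out does not apply: the plaintiff resides in Isthaven, not Brymarsh. Met.
  (b) The plaintiff resides in Isthaven, which is not Brymarsh — that alternative is enough. Satisfied.
  (c) The contract was executed in Isthaven, not Brymarsh. The proviso rescues it, though: the amount in controversy is USD 33,700, which meets the USD 15,000 floor. Satisfied.
  (d) The amount in controversy is 33,700 dollars, above the USD 15,000 ceiling; the operative events occurred in Galbourne, not Brymarsh; the defendant resides in Galbourne, not Brymarsh — no alternative holds. Not satisfied.
  → No jurisdiction.
The Circuit Court of Orinmarsh:
  (a) The claim is a contract claim, not a consumer claim, which satisfies one of the alternatives. Met.
  (b) The amount in controversy is $33,700, which meets the USD 5,000 floor. And the carve-out is inapplicable — the plaintiff resides in Isthaven, not Thornfield. Satisfied.
  (c) The claim is a contract claim. Condition met.
  (d) The plaintiff resides in Isthaven, which is not Orinmarsh, so one alternative holds. Condition met.
  (e) The operative events occurred in Galbourne, not Orinmarsh; the amount in controversy is $33,700, above the 30,000 dollars ceiling — none of the alternatives is met. Not satisfied.
  → Not every requirement is met — no jurisdiction.
Courts with jurisdiction: the Rholey Regional Court — 1 in total.

1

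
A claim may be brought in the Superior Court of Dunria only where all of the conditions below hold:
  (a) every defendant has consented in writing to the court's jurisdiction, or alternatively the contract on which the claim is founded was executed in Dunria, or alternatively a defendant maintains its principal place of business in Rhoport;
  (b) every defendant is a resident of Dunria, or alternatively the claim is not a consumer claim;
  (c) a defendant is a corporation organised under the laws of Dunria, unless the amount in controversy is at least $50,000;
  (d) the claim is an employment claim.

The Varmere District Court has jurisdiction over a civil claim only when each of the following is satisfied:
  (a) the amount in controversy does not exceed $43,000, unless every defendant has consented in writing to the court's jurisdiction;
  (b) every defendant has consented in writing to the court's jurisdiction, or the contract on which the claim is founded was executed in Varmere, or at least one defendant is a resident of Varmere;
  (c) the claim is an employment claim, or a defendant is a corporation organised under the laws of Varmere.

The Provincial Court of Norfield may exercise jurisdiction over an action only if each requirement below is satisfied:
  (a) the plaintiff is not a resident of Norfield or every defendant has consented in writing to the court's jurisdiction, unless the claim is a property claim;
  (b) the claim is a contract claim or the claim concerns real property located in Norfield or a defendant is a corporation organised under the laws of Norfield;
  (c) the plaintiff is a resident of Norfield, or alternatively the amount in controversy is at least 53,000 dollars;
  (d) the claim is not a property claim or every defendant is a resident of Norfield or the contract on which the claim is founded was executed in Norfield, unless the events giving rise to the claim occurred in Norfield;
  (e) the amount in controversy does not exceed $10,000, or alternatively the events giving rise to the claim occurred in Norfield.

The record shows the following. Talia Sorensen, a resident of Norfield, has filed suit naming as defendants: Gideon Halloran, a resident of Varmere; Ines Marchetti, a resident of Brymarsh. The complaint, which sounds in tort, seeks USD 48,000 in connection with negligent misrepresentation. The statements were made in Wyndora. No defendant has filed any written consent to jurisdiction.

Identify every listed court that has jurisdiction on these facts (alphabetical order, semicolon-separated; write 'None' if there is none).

None

The Superior Court of Dunria:
  (a) No such written consent has been filed; no contract (and hence no place of execution) is alleged; no defendant is a corporation — no alternative holds. Not satisfied.
  (b) The claim is a tort claim, not a consumer claim, which satisfies one of the alternatives. Met.
  (c) No defendant is a corporation. And the amount in controversy is USD 48,000, below the USD 50,000 floor, so the proviso does not save it. Not met.
  (d) The claim is a tort claim, not an employment claim. Not met.
  → The court lacks jurisdiction.
The Varmere District Court:
  (a) The amount in controversy is USD 48,000, above the USD 43,000 ceiling. And no such written consent has been filed, so the proviso does not save it. Not satisfied.
  (b) Gideon Halloran resides in Varmere, so this disjunct is met. Met.
  (c) The claim is a tort claim, not an employment claim; no defendant is a corporation — no alternative holds. Condition not met.
  → The court lacks jurisdiction.
The Provincial Court of Norfield:
  (a) The plaintiff resides in Norfield; no such written consent has been filed — none of the alternatives is met. Nor does the 'unless' clause help: the claim is a tort claim, not a property claim. Not satisfied.
  (b) The claim is a tort claim, not a contract claim; the claim does not concern real property; no defendant is a corporation — every alternative fails. Not met.
  (c) The plaintiff resides in Norfield, so one alternative holds. Met.
  (d) The claim is a tort claim, not a property claim, so one alternative holds. Satisfied.
  (e) The amount in controversy is 48,000 dollars, above the USD 10,000 ceiling; the operative events occurred in Wyndora, not Norfield — no alternative holds. Condition not met.
  → At least one condition fails; no jurisdiction.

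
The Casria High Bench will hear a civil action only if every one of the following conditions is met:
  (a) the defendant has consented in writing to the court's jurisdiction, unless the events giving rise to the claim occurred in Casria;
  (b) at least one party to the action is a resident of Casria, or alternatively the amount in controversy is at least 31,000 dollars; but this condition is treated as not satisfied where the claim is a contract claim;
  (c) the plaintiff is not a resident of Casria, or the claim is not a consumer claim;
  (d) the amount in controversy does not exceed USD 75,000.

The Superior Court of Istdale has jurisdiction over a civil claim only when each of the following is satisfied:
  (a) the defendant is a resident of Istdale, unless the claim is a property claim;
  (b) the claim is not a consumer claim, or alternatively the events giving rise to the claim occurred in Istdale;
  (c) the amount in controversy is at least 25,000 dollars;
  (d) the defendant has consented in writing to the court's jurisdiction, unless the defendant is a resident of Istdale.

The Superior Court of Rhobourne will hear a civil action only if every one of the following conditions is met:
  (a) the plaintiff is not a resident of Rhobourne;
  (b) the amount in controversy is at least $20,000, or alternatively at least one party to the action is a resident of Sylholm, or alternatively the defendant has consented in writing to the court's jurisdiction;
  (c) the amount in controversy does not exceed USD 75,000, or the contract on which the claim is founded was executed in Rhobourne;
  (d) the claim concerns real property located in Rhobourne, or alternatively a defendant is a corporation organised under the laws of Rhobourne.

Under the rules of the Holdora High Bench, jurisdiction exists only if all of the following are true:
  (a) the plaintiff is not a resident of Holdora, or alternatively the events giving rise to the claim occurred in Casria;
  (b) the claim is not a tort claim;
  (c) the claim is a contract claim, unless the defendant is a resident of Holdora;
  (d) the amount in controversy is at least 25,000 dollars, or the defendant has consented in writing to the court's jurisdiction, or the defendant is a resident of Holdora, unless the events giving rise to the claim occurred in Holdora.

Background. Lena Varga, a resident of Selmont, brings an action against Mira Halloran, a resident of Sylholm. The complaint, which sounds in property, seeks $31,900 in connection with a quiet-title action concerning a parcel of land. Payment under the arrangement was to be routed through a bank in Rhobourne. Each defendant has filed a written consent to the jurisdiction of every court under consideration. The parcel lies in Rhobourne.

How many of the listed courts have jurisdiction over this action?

The Casria High Bench:
  (a) Every defendant has filed written consent. Condition met.
  (b) The amount in controversy is 31,900 dollars, which meets the USD 31,000 floor, so this disjunct is met. And the carve-out is inapplicable — the claim is a property claim, not a contract claim. Condition met.
  (c) The plaintiff resides in Selmont, which is not Casria, so this disjunct is met. Satisfied.
  (d) The amount in controversy is USD 31,900, within the 75,000 dollars ceiling. Met.
  → All conditions met; jurisdiction exists.
The Superior Court of Istdale:
  (a) The defendant resides in Sylholm, not Istdale. But the claim is a property claim, and the 'unless' clause therefore excuses the requirement. Met.
  (b) The claim is a property claim, not a consumer claim, which satisfies one of the alternatives. Condition met.
  (c) The amount in controversy is USD 31,900, which meets the $25,000 floor. Condition met.
  (d) Every defendant has filed written consent. Satisfied.
  → All conditions met; jurisdiction exists.
The Superior Court of Rhobourne:
  (a) The plaintiff resides in Selmont, which is not Rhobourne. Satisfied.
  (b) The amount in controversy is $31,900, which meets the 20,000 dollars floor, so this disjunct is met. Satisfied.
  (c) The amount in controversy is USD 31,900, within the $75,000 ceiling — that alternative is enough. Satisfied.
  (d) The property lies in Rhobourne, so this disjunct is met. Met.
  → Every requirement is satisfied — jurisdiction.
The Holdora High Bench:
  (a) The plaintiff resides in Selmont, which is not Holdora, which satisfies one of the alternatives. Satisfied.
  (b) The claim is a property claim, not a tort claim. Satisfied.
  (c) The claim is a property claim, not a contract claim. And the defendant resides in Sylholm, not Holdora, so the proviso does not save it. Condition not met.
  (d) The amount in controversy is $31,900, which meets the USD 25,000 floor, so one alternative holds. Condition met.
  → At least one condition fails; no jurisdiction.
Courts with jurisdiction: the Casria High Bench, the Superior Court of Istdale, the Superior Court of Rhobourne — 3 in total.

3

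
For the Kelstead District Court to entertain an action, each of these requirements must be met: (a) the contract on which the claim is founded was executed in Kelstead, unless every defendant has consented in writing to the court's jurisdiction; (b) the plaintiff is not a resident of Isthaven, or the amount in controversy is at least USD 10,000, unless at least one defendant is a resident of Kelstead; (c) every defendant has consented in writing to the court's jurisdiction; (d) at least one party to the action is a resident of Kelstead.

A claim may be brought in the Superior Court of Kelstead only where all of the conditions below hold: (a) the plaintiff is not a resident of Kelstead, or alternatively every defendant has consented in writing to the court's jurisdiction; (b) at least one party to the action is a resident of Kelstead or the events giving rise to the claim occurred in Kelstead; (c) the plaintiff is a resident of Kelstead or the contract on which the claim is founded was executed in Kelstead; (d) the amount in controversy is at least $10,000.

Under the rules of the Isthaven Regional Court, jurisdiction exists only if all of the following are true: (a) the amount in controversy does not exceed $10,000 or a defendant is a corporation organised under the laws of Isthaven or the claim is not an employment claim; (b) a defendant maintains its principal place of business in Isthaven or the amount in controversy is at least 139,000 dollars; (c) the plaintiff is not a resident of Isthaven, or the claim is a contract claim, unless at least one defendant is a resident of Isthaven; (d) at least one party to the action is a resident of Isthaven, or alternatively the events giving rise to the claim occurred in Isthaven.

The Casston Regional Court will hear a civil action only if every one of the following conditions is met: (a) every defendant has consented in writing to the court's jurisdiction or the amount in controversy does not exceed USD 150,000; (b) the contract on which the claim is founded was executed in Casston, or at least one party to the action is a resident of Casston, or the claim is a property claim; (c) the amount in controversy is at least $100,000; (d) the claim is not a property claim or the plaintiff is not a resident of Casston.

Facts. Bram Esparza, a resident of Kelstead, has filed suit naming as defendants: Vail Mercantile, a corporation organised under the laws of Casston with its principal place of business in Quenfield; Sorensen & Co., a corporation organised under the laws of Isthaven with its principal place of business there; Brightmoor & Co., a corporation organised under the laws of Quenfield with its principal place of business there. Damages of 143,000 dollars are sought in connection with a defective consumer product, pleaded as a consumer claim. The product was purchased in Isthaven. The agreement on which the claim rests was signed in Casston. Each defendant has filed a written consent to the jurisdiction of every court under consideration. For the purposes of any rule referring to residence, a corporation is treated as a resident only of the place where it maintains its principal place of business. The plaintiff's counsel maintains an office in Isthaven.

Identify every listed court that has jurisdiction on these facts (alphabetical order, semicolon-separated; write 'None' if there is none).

the Casston Regional Court; the Isthaven Regional Court; the Kelstead District Court; the Superior Court of Kelstead

The Kelstead District Court:
  (a) The contract was executed in Casston, not Kelstead. The proviso rescues it, though: every defendant has filed written consent. Condition met.
  (b) The plaintiff resides in Kelstead, which is not Isthaven — that alternative is enough. Satisfied.
  (c) Every defendant has filed written consent. Met.
  (d) Bram Esparza resides in Kelstead. Met.
  → All conditions met; jurisdiction exists.
The Superior Court of Kelstead:
  (a) Every defendant has filed written consent — that alternative is enough. Condition met.
  (b) Bram Esparza resides in Kelstead, so this disjunct is met. Satisfied.
  (c) The plaintiff resides in Kelstead, so this disjunct is met. Condition met.
  (d) The amount in controversy is $143,000, which meets the $10,000 floor. Satisfied.
  → The court has jurisdiction.
The Isthaven Regional Court:
  (a) Sorensen & Co. is organised under the laws of Isthaven, so this disjunct is met. Satisfied.
  (b) Sorensen & Co. has its principal place of business in Isthaven, so this disjunct is met. Satisfied.
  (c) The plaintiff resides in Kelstead, which is not Isthaven, which satisfies one of the alternatives. Met.
  (d) Sorensen & Co. resides in Isthaven — that alternative is enough. Condition met.
  → Every requirement is satisfied — jurisdiction.
The Casston Regional Court:
  (a) Every defendant has filed written consent, so this disjunct is met. Condition met.
  (b) The contract was executed in Casston, so this disjunct is met. Satisfied.
  (c) The amount in controversy is 143,000 dollars, which meets the $100,000 floor. Condition met.
  (d) The claim is a consumer claim, not a property claim, so one alternative holds. Satisfied.
  → The court has jurisdiction.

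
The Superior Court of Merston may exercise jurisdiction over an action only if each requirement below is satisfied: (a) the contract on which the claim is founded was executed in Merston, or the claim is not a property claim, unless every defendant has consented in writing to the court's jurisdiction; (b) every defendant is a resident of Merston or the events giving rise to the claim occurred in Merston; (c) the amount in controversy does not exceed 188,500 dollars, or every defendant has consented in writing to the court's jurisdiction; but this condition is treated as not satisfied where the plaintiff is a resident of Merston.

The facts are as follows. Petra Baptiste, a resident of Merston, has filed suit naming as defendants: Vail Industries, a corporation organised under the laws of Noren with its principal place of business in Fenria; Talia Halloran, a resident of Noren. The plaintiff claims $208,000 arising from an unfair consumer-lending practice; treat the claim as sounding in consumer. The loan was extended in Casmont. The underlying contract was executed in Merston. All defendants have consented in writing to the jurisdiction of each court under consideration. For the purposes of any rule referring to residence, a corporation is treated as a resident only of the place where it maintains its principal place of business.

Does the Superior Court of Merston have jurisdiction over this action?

No

The Superior Court of Merston:
  (a) The contract was executed in Merston, so this disjunct is met. Satisfied.
  (b) The defendants reside as follows — Vail Industries in Fenria, Talia Halloran in Noren — not all in Merston; the operative events occurred in Casmont, not Merston — every alternative fails. Condition not met.
  (c) Every defendant has filed written consent, so this disjunct is met. But the carve-out bites: the plaintiff resides in Merston. Not satisfied.
  → No jurisdiction.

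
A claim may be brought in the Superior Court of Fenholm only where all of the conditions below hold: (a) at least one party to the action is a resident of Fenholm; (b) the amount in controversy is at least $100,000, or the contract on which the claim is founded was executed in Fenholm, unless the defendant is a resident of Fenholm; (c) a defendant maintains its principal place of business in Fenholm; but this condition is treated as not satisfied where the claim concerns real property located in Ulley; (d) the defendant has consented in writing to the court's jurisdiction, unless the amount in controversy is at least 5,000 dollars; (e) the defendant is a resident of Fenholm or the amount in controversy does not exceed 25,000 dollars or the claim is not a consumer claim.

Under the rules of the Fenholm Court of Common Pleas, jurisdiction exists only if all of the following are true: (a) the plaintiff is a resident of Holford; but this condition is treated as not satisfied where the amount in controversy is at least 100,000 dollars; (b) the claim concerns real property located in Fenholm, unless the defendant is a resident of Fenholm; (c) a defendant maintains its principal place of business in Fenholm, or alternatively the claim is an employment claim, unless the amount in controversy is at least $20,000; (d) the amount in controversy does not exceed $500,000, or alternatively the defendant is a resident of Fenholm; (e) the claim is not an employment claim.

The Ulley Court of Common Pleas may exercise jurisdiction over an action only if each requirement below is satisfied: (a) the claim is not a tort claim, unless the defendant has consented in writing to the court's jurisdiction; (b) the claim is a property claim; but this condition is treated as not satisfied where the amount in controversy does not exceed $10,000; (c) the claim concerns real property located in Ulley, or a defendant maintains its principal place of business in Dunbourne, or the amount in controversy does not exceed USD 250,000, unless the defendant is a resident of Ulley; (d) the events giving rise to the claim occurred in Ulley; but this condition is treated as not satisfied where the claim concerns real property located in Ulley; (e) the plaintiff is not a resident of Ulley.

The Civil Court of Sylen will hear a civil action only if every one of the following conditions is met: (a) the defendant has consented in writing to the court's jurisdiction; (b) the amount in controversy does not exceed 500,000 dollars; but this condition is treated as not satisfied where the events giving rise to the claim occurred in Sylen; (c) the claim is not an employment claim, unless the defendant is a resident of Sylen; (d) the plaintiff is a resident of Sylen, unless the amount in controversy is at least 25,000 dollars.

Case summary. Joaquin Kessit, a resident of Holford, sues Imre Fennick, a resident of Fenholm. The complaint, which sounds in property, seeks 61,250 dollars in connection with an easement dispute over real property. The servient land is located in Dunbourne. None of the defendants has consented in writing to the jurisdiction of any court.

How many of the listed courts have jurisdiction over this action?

The Superior Court of Fenholm:
  (a) Imre Fennick resides in Fenholm. Condition met.
  (b) The amount in controversy is USD 61,250, below the USD 100,000 floor; no contract (and hence no place of execution) is alleged — every alternative fails. But the defendant resides in Fenholm, and the 'unless' clause therefore excuses the requirement. Met.
  (c) No defendant is a corporation. Fails.
  (d) No such written consent has been filed. But the amount in controversy is USD 61,250, which meets the USD 5,000 floor, and the 'unless' clause therefore excuses the requirement. Satisfied.
  (e) The defendant resides in Fenholm, so this disjunct is met. Satisfied.
  → No jurisdiction.
The Fenholm Court of Common Pleas:
  (a) The plaintiff resides in Holford. The carve-out does not apply: the amount in controversy is 61,250 dollars, below the 100,000 dollars floor. Satisfied.
  (b) The property lies in Dunbourne, not Fenholm. However, the defendant resides in Fenholm, so the 'unless' proviso supplies this condition. Met.
  (c) No defendant is a corporation; the claim is a property claim, not an employment claim — no alternative holds. But the amount in controversy is USD 61,250, which meets the $20,000 floor, and the 'unless' clause therefore excuses the requirement. Met.
  (d) The amount in controversy is 61,250 dollars, within the 500,000 dollars ceiling, so one alternative holds. Condition met.
  (e) The claim is a property claim, not an employment claim. Satisfied.
  → Jurisdiction lies.
The Ulley Court of Common Pleas:
  (a) The claim is a property claim, not a tort claim. Satisfied.
  (b) The claim is a property claim. The exception is not triggered, since the amount in controversy is $61,250, above the $10,000 ceiling. Met.
  (c) The amount in controversy is 61,250 dollars, within the USD 250,000 ceiling, which satisfies one of the alternatives. Satisfied.
  (d) The operative events occurred in Dunbourne, not Ulley. Not met.
  (e) The plaintiff resides in Holford, which is not Ulley. Satisfied.
  → The court lacks jurisdiction.
The Civil Court of Sylen:
  (a) No such written consent has been filed. Not met.
  (b) The amount in controversy is $61,250, within the USD 500,000 ceiling. And the carve-out is inapplicable — the operative events occurred in Dunbourne, not Sylen. Satisfied.
  (c) The claim is a property claim, not an employment claim. Satisfied.
  (d) The plaintiff resides in Holford, not Sylen. But the amount in controversy is $61,250, which meets the $25,000 floor, and the 'unless' clause therefore excuses the requirement. Condition met.
  → At least one condition fails; no jurisdiction.
Courts with jurisdiction: the Fenholm Court of Common Pleas — 1 in total.

1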